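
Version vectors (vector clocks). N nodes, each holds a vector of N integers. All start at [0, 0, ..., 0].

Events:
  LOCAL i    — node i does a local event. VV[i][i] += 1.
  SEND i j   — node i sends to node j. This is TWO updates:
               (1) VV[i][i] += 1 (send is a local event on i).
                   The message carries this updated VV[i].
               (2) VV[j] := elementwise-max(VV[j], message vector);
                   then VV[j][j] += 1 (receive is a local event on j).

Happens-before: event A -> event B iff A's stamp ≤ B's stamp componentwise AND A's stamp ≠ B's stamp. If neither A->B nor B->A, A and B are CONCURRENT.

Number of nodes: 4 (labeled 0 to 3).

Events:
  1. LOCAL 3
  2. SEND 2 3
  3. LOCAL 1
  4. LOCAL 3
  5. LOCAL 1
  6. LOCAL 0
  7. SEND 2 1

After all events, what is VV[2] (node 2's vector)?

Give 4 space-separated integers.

Answer: 0 0 2 0

Derivation:
Initial: VV[0]=[0, 0, 0, 0]
Initial: VV[1]=[0, 0, 0, 0]
Initial: VV[2]=[0, 0, 0, 0]
Initial: VV[3]=[0, 0, 0, 0]
Event 1: LOCAL 3: VV[3][3]++ -> VV[3]=[0, 0, 0, 1]
Event 2: SEND 2->3: VV[2][2]++ -> VV[2]=[0, 0, 1, 0], msg_vec=[0, 0, 1, 0]; VV[3]=max(VV[3],msg_vec) then VV[3][3]++ -> VV[3]=[0, 0, 1, 2]
Event 3: LOCAL 1: VV[1][1]++ -> VV[1]=[0, 1, 0, 0]
Event 4: LOCAL 3: VV[3][3]++ -> VV[3]=[0, 0, 1, 3]
Event 5: LOCAL 1: VV[1][1]++ -> VV[1]=[0, 2, 0, 0]
Event 6: LOCAL 0: VV[0][0]++ -> VV[0]=[1, 0, 0, 0]
Event 7: SEND 2->1: VV[2][2]++ -> VV[2]=[0, 0, 2, 0], msg_vec=[0, 0, 2, 0]; VV[1]=max(VV[1],msg_vec) then VV[1][1]++ -> VV[1]=[0, 3, 2, 0]
Final vectors: VV[0]=[1, 0, 0, 0]; VV[1]=[0, 3, 2, 0]; VV[2]=[0, 0, 2, 0]; VV[3]=[0, 0, 1, 3]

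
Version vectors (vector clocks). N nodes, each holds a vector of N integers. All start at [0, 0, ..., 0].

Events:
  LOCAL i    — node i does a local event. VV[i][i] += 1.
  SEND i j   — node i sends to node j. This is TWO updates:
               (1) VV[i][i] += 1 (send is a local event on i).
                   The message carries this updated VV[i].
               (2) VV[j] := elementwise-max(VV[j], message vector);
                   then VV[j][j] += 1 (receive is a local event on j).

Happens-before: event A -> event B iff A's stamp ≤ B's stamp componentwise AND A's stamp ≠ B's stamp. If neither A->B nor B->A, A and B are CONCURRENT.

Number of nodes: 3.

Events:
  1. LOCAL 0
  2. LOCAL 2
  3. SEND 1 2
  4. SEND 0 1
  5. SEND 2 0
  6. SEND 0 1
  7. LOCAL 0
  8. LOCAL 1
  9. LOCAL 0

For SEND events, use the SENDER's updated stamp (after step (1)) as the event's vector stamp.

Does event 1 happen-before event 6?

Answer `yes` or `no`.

Answer: yes

Derivation:
Initial: VV[0]=[0, 0, 0]
Initial: VV[1]=[0, 0, 0]
Initial: VV[2]=[0, 0, 0]
Event 1: LOCAL 0: VV[0][0]++ -> VV[0]=[1, 0, 0]
Event 2: LOCAL 2: VV[2][2]++ -> VV[2]=[0, 0, 1]
Event 3: SEND 1->2: VV[1][1]++ -> VV[1]=[0, 1, 0], msg_vec=[0, 1, 0]; VV[2]=max(VV[2],msg_vec) then VV[2][2]++ -> VV[2]=[0, 1, 2]
Event 4: SEND 0->1: VV[0][0]++ -> VV[0]=[2, 0, 0], msg_vec=[2, 0, 0]; VV[1]=max(VV[1],msg_vec) then VV[1][1]++ -> VV[1]=[2, 2, 0]
Event 5: SEND 2->0: VV[2][2]++ -> VV[2]=[0, 1, 3], msg_vec=[0, 1, 3]; VV[0]=max(VV[0],msg_vec) then VV[0][0]++ -> VV[0]=[3, 1, 3]
Event 6: SEND 0->1: VV[0][0]++ -> VV[0]=[4, 1, 3], msg_vec=[4, 1, 3]; VV[1]=max(VV[1],msg_vec) then VV[1][1]++ -> VV[1]=[4, 3, 3]
Event 7: LOCAL 0: VV[0][0]++ -> VV[0]=[5, 1, 3]
Event 8: LOCAL 1: VV[1][1]++ -> VV[1]=[4, 4, 3]
Event 9: LOCAL 0: VV[0][0]++ -> VV[0]=[6, 1, 3]
Event 1 stamp: [1, 0, 0]
Event 6 stamp: [4, 1, 3]
[1, 0, 0] <= [4, 1, 3]? True. Equal? False. Happens-before: True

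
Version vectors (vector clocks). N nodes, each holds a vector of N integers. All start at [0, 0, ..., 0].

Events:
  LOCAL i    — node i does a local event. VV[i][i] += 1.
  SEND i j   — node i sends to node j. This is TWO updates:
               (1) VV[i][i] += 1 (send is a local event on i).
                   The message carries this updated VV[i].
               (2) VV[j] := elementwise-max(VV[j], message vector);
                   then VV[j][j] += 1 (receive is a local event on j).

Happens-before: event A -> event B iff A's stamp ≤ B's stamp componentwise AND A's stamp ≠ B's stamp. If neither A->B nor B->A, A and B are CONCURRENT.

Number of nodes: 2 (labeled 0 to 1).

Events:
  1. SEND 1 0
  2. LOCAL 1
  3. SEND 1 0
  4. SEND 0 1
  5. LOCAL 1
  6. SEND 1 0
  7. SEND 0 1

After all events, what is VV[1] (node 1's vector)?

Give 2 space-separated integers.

Initial: VV[0]=[0, 0]
Initial: VV[1]=[0, 0]
Event 1: SEND 1->0: VV[1][1]++ -> VV[1]=[0, 1], msg_vec=[0, 1]; VV[0]=max(VV[0],msg_vec) then VV[0][0]++ -> VV[0]=[1, 1]
Event 2: LOCAL 1: VV[1][1]++ -> VV[1]=[0, 2]
Event 3: SEND 1->0: VV[1][1]++ -> VV[1]=[0, 3], msg_vec=[0, 3]; VV[0]=max(VV[0],msg_vec) then VV[0][0]++ -> VV[0]=[2, 3]
Event 4: SEND 0->1: VV[0][0]++ -> VV[0]=[3, 3], msg_vec=[3, 3]; VV[1]=max(VV[1],msg_vec) then VV[1][1]++ -> VV[1]=[3, 4]
Event 5: LOCAL 1: VV[1][1]++ -> VV[1]=[3, 5]
Event 6: SEND 1->0: VV[1][1]++ -> VV[1]=[3, 6], msg_vec=[3, 6]; VV[0]=max(VV[0],msg_vec) then VV[0][0]++ -> VV[0]=[4, 6]
Event 7: SEND 0->1: VV[0][0]++ -> VV[0]=[5, 6], msg_vec=[5, 6]; VV[1]=max(VV[1],msg_vec) then VV[1][1]++ -> VV[1]=[5, 7]
Final vectors: VV[0]=[5, 6]; VV[1]=[5, 7]

Answer: 5 7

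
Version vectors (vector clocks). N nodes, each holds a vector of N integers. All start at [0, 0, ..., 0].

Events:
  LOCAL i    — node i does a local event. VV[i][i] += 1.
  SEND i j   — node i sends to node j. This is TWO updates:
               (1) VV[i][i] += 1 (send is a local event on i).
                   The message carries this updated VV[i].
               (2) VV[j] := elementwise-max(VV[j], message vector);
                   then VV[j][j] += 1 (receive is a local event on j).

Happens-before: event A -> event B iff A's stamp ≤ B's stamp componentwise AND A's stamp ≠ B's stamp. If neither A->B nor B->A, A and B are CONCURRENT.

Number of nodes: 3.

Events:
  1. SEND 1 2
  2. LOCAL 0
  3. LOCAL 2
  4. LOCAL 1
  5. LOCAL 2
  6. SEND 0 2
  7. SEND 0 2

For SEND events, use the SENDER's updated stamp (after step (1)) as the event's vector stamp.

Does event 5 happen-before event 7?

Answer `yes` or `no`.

Initial: VV[0]=[0, 0, 0]
Initial: VV[1]=[0, 0, 0]
Initial: VV[2]=[0, 0, 0]
Event 1: SEND 1->2: VV[1][1]++ -> VV[1]=[0, 1, 0], msg_vec=[0, 1, 0]; VV[2]=max(VV[2],msg_vec) then VV[2][2]++ -> VV[2]=[0, 1, 1]
Event 2: LOCAL 0: VV[0][0]++ -> VV[0]=[1, 0, 0]
Event 3: LOCAL 2: VV[2][2]++ -> VV[2]=[0, 1, 2]
Event 4: LOCAL 1: VV[1][1]++ -> VV[1]=[0, 2, 0]
Event 5: LOCAL 2: VV[2][2]++ -> VV[2]=[0, 1, 3]
Event 6: SEND 0->2: VV[0][0]++ -> VV[0]=[2, 0, 0], msg_vec=[2, 0, 0]; VV[2]=max(VV[2],msg_vec) then VV[2][2]++ -> VV[2]=[2, 1, 4]
Event 7: SEND 0->2: VV[0][0]++ -> VV[0]=[3, 0, 0], msg_vec=[3, 0, 0]; VV[2]=max(VV[2],msg_vec) then VV[2][2]++ -> VV[2]=[3, 1, 5]
Event 5 stamp: [0, 1, 3]
Event 7 stamp: [3, 0, 0]
[0, 1, 3] <= [3, 0, 0]? False. Equal? False. Happens-before: False

Answer: no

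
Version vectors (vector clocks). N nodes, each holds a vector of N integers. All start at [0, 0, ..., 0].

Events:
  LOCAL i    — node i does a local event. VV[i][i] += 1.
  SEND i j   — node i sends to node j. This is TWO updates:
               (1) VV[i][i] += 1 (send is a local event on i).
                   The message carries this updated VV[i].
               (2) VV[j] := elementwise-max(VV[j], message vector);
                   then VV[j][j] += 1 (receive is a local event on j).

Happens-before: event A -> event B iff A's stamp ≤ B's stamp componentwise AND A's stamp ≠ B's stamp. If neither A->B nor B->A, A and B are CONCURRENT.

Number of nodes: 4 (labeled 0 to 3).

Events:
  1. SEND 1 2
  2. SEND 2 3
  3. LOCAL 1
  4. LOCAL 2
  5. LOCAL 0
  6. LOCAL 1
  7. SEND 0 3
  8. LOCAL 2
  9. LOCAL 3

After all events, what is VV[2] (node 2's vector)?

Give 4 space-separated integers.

Answer: 0 1 4 0

Derivation:
Initial: VV[0]=[0, 0, 0, 0]
Initial: VV[1]=[0, 0, 0, 0]
Initial: VV[2]=[0, 0, 0, 0]
Initial: VV[3]=[0, 0, 0, 0]
Event 1: SEND 1->2: VV[1][1]++ -> VV[1]=[0, 1, 0, 0], msg_vec=[0, 1, 0, 0]; VV[2]=max(VV[2],msg_vec) then VV[2][2]++ -> VV[2]=[0, 1, 1, 0]
Event 2: SEND 2->3: VV[2][2]++ -> VV[2]=[0, 1, 2, 0], msg_vec=[0, 1, 2, 0]; VV[3]=max(VV[3],msg_vec) then VV[3][3]++ -> VV[3]=[0, 1, 2, 1]
Event 3: LOCAL 1: VV[1][1]++ -> VV[1]=[0, 2, 0, 0]
Event 4: LOCAL 2: VV[2][2]++ -> VV[2]=[0, 1, 3, 0]
Event 5: LOCAL 0: VV[0][0]++ -> VV[0]=[1, 0, 0, 0]
Event 6: LOCAL 1: VV[1][1]++ -> VV[1]=[0, 3, 0, 0]
Event 7: SEND 0->3: VV[0][0]++ -> VV[0]=[2, 0, 0, 0], msg_vec=[2, 0, 0, 0]; VV[3]=max(VV[3],msg_vec) then VV[3][3]++ -> VV[3]=[2, 1, 2, 2]
Event 8: LOCAL 2: VV[2][2]++ -> VV[2]=[0, 1, 4, 0]
Event 9: LOCAL 3: VV[3][3]++ -> VV[3]=[2, 1, 2, 3]
Final vectors: VV[0]=[2, 0, 0, 0]; VV[1]=[0, 3, 0, 0]; VV[2]=[0, 1, 4, 0]; VV[3]=[2, 1, 2, 3]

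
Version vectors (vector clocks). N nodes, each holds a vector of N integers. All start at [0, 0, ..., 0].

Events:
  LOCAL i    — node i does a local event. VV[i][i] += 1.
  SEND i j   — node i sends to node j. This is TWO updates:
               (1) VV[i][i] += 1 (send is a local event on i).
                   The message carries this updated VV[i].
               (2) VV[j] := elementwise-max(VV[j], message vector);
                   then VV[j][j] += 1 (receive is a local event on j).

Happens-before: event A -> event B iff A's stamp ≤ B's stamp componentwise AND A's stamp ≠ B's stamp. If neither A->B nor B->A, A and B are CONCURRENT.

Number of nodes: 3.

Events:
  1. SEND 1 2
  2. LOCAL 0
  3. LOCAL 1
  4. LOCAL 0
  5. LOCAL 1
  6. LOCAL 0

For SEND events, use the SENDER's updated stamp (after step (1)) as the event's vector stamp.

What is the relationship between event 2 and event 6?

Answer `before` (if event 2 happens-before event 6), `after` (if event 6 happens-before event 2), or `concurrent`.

Initial: VV[0]=[0, 0, 0]
Initial: VV[1]=[0, 0, 0]
Initial: VV[2]=[0, 0, 0]
Event 1: SEND 1->2: VV[1][1]++ -> VV[1]=[0, 1, 0], msg_vec=[0, 1, 0]; VV[2]=max(VV[2],msg_vec) then VV[2][2]++ -> VV[2]=[0, 1, 1]
Event 2: LOCAL 0: VV[0][0]++ -> VV[0]=[1, 0, 0]
Event 3: LOCAL 1: VV[1][1]++ -> VV[1]=[0, 2, 0]
Event 4: LOCAL 0: VV[0][0]++ -> VV[0]=[2, 0, 0]
Event 5: LOCAL 1: VV[1][1]++ -> VV[1]=[0, 3, 0]
Event 6: LOCAL 0: VV[0][0]++ -> VV[0]=[3, 0, 0]
Event 2 stamp: [1, 0, 0]
Event 6 stamp: [3, 0, 0]
[1, 0, 0] <= [3, 0, 0]? True
[3, 0, 0] <= [1, 0, 0]? False
Relation: before

Answer: before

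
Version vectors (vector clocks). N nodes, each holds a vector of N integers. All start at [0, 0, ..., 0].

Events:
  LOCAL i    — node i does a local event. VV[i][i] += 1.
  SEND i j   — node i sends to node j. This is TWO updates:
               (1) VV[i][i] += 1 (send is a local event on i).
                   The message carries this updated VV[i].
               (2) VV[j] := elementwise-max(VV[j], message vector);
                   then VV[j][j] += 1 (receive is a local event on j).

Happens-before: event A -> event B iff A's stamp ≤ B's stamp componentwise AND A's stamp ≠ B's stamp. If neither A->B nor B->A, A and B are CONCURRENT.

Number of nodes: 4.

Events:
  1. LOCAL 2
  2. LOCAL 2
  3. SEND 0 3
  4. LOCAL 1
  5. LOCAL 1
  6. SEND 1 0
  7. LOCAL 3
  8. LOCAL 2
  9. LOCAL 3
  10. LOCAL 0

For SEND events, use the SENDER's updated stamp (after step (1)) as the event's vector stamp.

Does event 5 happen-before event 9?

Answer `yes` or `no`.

Answer: no

Derivation:
Initial: VV[0]=[0, 0, 0, 0]
Initial: VV[1]=[0, 0, 0, 0]
Initial: VV[2]=[0, 0, 0, 0]
Initial: VV[3]=[0, 0, 0, 0]
Event 1: LOCAL 2: VV[2][2]++ -> VV[2]=[0, 0, 1, 0]
Event 2: LOCAL 2: VV[2][2]++ -> VV[2]=[0, 0, 2, 0]
Event 3: SEND 0->3: VV[0][0]++ -> VV[0]=[1, 0, 0, 0], msg_vec=[1, 0, 0, 0]; VV[3]=max(VV[3],msg_vec) then VV[3][3]++ -> VV[3]=[1, 0, 0, 1]
Event 4: LOCAL 1: VV[1][1]++ -> VV[1]=[0, 1, 0, 0]
Event 5: LOCAL 1: VV[1][1]++ -> VV[1]=[0, 2, 0, 0]
Event 6: SEND 1->0: VV[1][1]++ -> VV[1]=[0, 3, 0, 0], msg_vec=[0, 3, 0, 0]; VV[0]=max(VV[0],msg_vec) then VV[0][0]++ -> VV[0]=[2, 3, 0, 0]
Event 7: LOCAL 3: VV[3][3]++ -> VV[3]=[1, 0, 0, 2]
Event 8: LOCAL 2: VV[2][2]++ -> VV[2]=[0, 0, 3, 0]
Event 9: LOCAL 3: VV[3][3]++ -> VV[3]=[1, 0, 0, 3]
Event 10: LOCAL 0: VV[0][0]++ -> VV[0]=[3, 3, 0, 0]
Event 5 stamp: [0, 2, 0, 0]
Event 9 stamp: [1, 0, 0, 3]
[0, 2, 0, 0] <= [1, 0, 0, 3]? False. Equal? False. Happens-before: False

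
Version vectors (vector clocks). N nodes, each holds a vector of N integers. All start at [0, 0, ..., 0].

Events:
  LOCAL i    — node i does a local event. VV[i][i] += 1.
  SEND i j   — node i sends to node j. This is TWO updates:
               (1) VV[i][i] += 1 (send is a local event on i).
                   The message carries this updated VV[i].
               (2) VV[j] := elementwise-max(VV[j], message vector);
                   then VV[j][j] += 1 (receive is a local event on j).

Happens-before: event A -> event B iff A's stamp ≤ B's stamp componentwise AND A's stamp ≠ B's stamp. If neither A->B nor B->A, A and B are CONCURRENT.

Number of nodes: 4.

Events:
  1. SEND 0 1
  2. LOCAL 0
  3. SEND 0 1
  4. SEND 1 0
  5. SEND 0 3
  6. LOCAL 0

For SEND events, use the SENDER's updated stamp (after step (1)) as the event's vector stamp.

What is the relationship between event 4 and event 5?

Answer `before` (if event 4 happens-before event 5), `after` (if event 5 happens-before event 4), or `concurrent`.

Initial: VV[0]=[0, 0, 0, 0]
Initial: VV[1]=[0, 0, 0, 0]
Initial: VV[2]=[0, 0, 0, 0]
Initial: VV[3]=[0, 0, 0, 0]
Event 1: SEND 0->1: VV[0][0]++ -> VV[0]=[1, 0, 0, 0], msg_vec=[1, 0, 0, 0]; VV[1]=max(VV[1],msg_vec) then VV[1][1]++ -> VV[1]=[1, 1, 0, 0]
Event 2: LOCAL 0: VV[0][0]++ -> VV[0]=[2, 0, 0, 0]
Event 3: SEND 0->1: VV[0][0]++ -> VV[0]=[3, 0, 0, 0], msg_vec=[3, 0, 0, 0]; VV[1]=max(VV[1],msg_vec) then VV[1][1]++ -> VV[1]=[3, 2, 0, 0]
Event 4: SEND 1->0: VV[1][1]++ -> VV[1]=[3, 3, 0, 0], msg_vec=[3, 3, 0, 0]; VV[0]=max(VV[0],msg_vec) then VV[0][0]++ -> VV[0]=[4, 3, 0, 0]
Event 5: SEND 0->3: VV[0][0]++ -> VV[0]=[5, 3, 0, 0], msg_vec=[5, 3, 0, 0]; VV[3]=max(VV[3],msg_vec) then VV[3][3]++ -> VV[3]=[5, 3, 0, 1]
Event 6: LOCAL 0: VV[0][0]++ -> VV[0]=[6, 3, 0, 0]
Event 4 stamp: [3, 3, 0, 0]
Event 5 stamp: [5, 3, 0, 0]
[3, 3, 0, 0] <= [5, 3, 0, 0]? True
[5, 3, 0, 0] <= [3, 3, 0, 0]? False
Relation: before

Answer: before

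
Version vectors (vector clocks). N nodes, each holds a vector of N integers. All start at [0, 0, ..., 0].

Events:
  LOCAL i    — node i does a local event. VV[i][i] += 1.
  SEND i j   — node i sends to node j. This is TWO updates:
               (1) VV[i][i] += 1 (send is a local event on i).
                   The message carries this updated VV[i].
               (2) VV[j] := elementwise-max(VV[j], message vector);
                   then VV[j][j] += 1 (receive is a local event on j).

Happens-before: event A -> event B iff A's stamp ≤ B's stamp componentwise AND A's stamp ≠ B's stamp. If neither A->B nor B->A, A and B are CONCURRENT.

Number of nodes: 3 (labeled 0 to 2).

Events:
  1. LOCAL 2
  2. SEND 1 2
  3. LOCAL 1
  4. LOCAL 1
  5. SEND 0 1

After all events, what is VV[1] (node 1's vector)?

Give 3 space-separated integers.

Initial: VV[0]=[0, 0, 0]
Initial: VV[1]=[0, 0, 0]
Initial: VV[2]=[0, 0, 0]
Event 1: LOCAL 2: VV[2][2]++ -> VV[2]=[0, 0, 1]
Event 2: SEND 1->2: VV[1][1]++ -> VV[1]=[0, 1, 0], msg_vec=[0, 1, 0]; VV[2]=max(VV[2],msg_vec) then VV[2][2]++ -> VV[2]=[0, 1, 2]
Event 3: LOCAL 1: VV[1][1]++ -> VV[1]=[0, 2, 0]
Event 4: LOCAL 1: VV[1][1]++ -> VV[1]=[0, 3, 0]
Event 5: SEND 0->1: VV[0][0]++ -> VV[0]=[1, 0, 0], msg_vec=[1, 0, 0]; VV[1]=max(VV[1],msg_vec) then VV[1][1]++ -> VV[1]=[1, 4, 0]
Final vectors: VV[0]=[1, 0, 0]; VV[1]=[1, 4, 0]; VV[2]=[0, 1, 2]

Answer: 1 4 0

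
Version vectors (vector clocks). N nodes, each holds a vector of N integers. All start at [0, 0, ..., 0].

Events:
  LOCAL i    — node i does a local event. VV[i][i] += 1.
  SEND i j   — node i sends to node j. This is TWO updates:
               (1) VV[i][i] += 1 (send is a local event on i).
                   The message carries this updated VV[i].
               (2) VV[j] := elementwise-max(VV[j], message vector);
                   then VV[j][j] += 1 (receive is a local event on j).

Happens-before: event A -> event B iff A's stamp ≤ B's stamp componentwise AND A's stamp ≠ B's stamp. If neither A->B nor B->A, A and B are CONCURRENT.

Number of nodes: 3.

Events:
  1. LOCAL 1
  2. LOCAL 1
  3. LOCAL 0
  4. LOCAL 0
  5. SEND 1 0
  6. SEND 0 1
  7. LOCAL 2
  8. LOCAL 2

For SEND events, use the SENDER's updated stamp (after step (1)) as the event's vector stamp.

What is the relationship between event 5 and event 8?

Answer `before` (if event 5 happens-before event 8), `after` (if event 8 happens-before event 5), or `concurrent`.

Answer: concurrent

Derivation:
Initial: VV[0]=[0, 0, 0]
Initial: VV[1]=[0, 0, 0]
Initial: VV[2]=[0, 0, 0]
Event 1: LOCAL 1: VV[1][1]++ -> VV[1]=[0, 1, 0]
Event 2: LOCAL 1: VV[1][1]++ -> VV[1]=[0, 2, 0]
Event 3: LOCAL 0: VV[0][0]++ -> VV[0]=[1, 0, 0]
Event 4: LOCAL 0: VV[0][0]++ -> VV[0]=[2, 0, 0]
Event 5: SEND 1->0: VV[1][1]++ -> VV[1]=[0, 3, 0], msg_vec=[0, 3, 0]; VV[0]=max(VV[0],msg_vec) then VV[0][0]++ -> VV[0]=[3, 3, 0]
Event 6: SEND 0->1: VV[0][0]++ -> VV[0]=[4, 3, 0], msg_vec=[4, 3, 0]; VV[1]=max(VV[1],msg_vec) then VV[1][1]++ -> VV[1]=[4, 4, 0]
Event 7: LOCAL 2: VV[2][2]++ -> VV[2]=[0, 0, 1]
Event 8: LOCAL 2: VV[2][2]++ -> VV[2]=[0, 0, 2]
Event 5 stamp: [0, 3, 0]
Event 8 stamp: [0, 0, 2]
[0, 3, 0] <= [0, 0, 2]? False
[0, 0, 2] <= [0, 3, 0]? False
Relation: concurrent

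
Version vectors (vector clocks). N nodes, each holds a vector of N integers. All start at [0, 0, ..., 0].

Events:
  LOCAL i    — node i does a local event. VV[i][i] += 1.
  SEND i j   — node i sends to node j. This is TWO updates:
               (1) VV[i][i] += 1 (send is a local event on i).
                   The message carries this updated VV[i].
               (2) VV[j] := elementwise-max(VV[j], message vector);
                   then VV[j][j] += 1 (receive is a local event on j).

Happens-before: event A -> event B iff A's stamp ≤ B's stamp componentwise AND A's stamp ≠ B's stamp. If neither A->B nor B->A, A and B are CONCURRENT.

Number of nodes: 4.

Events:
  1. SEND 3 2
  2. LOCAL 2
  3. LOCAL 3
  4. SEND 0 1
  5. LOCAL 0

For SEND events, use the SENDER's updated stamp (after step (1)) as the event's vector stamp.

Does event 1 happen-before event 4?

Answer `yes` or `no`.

Answer: no

Derivation:
Initial: VV[0]=[0, 0, 0, 0]
Initial: VV[1]=[0, 0, 0, 0]
Initial: VV[2]=[0, 0, 0, 0]
Initial: VV[3]=[0, 0, 0, 0]
Event 1: SEND 3->2: VV[3][3]++ -> VV[3]=[0, 0, 0, 1], msg_vec=[0, 0, 0, 1]; VV[2]=max(VV[2],msg_vec) then VV[2][2]++ -> VV[2]=[0, 0, 1, 1]
Event 2: LOCAL 2: VV[2][2]++ -> VV[2]=[0, 0, 2, 1]
Event 3: LOCAL 3: VV[3][3]++ -> VV[3]=[0, 0, 0, 2]
Event 4: SEND 0->1: VV[0][0]++ -> VV[0]=[1, 0, 0, 0], msg_vec=[1, 0, 0, 0]; VV[1]=max(VV[1],msg_vec) then VV[1][1]++ -> VV[1]=[1, 1, 0, 0]
Event 5: LOCAL 0: VV[0][0]++ -> VV[0]=[2, 0, 0, 0]
Event 1 stamp: [0, 0, 0, 1]
Event 4 stamp: [1, 0, 0, 0]
[0, 0, 0, 1] <= [1, 0, 0, 0]? False. Equal? False. Happens-before: False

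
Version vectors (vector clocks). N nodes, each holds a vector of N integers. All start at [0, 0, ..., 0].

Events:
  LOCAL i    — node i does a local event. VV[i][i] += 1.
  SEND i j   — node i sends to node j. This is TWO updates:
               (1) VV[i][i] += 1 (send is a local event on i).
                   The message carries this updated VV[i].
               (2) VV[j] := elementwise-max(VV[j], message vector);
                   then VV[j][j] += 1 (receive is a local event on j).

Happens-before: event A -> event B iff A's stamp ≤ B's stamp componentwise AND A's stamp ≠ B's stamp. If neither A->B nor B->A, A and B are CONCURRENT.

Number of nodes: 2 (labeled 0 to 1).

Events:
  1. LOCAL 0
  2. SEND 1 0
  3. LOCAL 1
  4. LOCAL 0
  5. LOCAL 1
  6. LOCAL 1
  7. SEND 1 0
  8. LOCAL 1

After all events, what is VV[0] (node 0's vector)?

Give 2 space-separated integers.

Initial: VV[0]=[0, 0]
Initial: VV[1]=[0, 0]
Event 1: LOCAL 0: VV[0][0]++ -> VV[0]=[1, 0]
Event 2: SEND 1->0: VV[1][1]++ -> VV[1]=[0, 1], msg_vec=[0, 1]; VV[0]=max(VV[0],msg_vec) then VV[0][0]++ -> VV[0]=[2, 1]
Event 3: LOCAL 1: VV[1][1]++ -> VV[1]=[0, 2]
Event 4: LOCAL 0: VV[0][0]++ -> VV[0]=[3, 1]
Event 5: LOCAL 1: VV[1][1]++ -> VV[1]=[0, 3]
Event 6: LOCAL 1: VV[1][1]++ -> VV[1]=[0, 4]
Event 7: SEND 1->0: VV[1][1]++ -> VV[1]=[0, 5], msg_vec=[0, 5]; VV[0]=max(VV[0],msg_vec) then VV[0][0]++ -> VV[0]=[4, 5]
Event 8: LOCAL 1: VV[1][1]++ -> VV[1]=[0, 6]
Final vectors: VV[0]=[4, 5]; VV[1]=[0, 6]

Answer: 4 5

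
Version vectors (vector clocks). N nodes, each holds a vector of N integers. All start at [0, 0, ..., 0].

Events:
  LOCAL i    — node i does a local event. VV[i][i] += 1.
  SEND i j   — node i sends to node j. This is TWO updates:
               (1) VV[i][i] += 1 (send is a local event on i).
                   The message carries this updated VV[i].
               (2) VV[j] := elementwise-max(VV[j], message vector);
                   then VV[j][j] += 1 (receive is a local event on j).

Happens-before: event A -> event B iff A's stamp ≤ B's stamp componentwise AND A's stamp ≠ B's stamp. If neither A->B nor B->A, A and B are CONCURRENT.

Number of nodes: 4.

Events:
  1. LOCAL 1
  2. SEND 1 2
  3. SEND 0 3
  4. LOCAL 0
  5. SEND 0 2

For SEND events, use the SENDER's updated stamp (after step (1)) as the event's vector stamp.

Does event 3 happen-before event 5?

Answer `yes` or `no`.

Answer: yes

Derivation:
Initial: VV[0]=[0, 0, 0, 0]
Initial: VV[1]=[0, 0, 0, 0]
Initial: VV[2]=[0, 0, 0, 0]
Initial: VV[3]=[0, 0, 0, 0]
Event 1: LOCAL 1: VV[1][1]++ -> VV[1]=[0, 1, 0, 0]
Event 2: SEND 1->2: VV[1][1]++ -> VV[1]=[0, 2, 0, 0], msg_vec=[0, 2, 0, 0]; VV[2]=max(VV[2],msg_vec) then VV[2][2]++ -> VV[2]=[0, 2, 1, 0]
Event 3: SEND 0->3: VV[0][0]++ -> VV[0]=[1, 0, 0, 0], msg_vec=[1, 0, 0, 0]; VV[3]=max(VV[3],msg_vec) then VV[3][3]++ -> VV[3]=[1, 0, 0, 1]
Event 4: LOCAL 0: VV[0][0]++ -> VV[0]=[2, 0, 0, 0]
Event 5: SEND 0->2: VV[0][0]++ -> VV[0]=[3, 0, 0, 0], msg_vec=[3, 0, 0, 0]; VV[2]=max(VV[2],msg_vec) then VV[2][2]++ -> VV[2]=[3, 2, 2, 0]
Event 3 stamp: [1, 0, 0, 0]
Event 5 stamp: [3, 0, 0, 0]
[1, 0, 0, 0] <= [3, 0, 0, 0]? True. Equal? False. Happens-before: True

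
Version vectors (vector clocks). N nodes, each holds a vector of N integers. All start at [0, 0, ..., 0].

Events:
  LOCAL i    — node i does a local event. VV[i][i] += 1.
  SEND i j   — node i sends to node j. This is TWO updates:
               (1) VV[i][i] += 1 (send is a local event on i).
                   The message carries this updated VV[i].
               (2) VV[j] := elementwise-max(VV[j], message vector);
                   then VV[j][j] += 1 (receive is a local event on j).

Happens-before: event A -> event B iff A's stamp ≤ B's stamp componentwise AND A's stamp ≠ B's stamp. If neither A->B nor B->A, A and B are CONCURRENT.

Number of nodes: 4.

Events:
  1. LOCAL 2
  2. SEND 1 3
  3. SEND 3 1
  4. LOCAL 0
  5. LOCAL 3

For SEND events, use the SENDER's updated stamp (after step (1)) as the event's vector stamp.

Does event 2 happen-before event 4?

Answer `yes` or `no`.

Answer: no

Derivation:
Initial: VV[0]=[0, 0, 0, 0]
Initial: VV[1]=[0, 0, 0, 0]
Initial: VV[2]=[0, 0, 0, 0]
Initial: VV[3]=[0, 0, 0, 0]
Event 1: LOCAL 2: VV[2][2]++ -> VV[2]=[0, 0, 1, 0]
Event 2: SEND 1->3: VV[1][1]++ -> VV[1]=[0, 1, 0, 0], msg_vec=[0, 1, 0, 0]; VV[3]=max(VV[3],msg_vec) then VV[3][3]++ -> VV[3]=[0, 1, 0, 1]
Event 3: SEND 3->1: VV[3][3]++ -> VV[3]=[0, 1, 0, 2], msg_vec=[0, 1, 0, 2]; VV[1]=max(VV[1],msg_vec) then VV[1][1]++ -> VV[1]=[0, 2, 0, 2]
Event 4: LOCAL 0: VV[0][0]++ -> VV[0]=[1, 0, 0, 0]
Event 5: LOCAL 3: VV[3][3]++ -> VV[3]=[0, 1, 0, 3]
Event 2 stamp: [0, 1, 0, 0]
Event 4 stamp: [1, 0, 0, 0]
[0, 1, 0, 0] <= [1, 0, 0, 0]? False. Equal? False. Happens-before: False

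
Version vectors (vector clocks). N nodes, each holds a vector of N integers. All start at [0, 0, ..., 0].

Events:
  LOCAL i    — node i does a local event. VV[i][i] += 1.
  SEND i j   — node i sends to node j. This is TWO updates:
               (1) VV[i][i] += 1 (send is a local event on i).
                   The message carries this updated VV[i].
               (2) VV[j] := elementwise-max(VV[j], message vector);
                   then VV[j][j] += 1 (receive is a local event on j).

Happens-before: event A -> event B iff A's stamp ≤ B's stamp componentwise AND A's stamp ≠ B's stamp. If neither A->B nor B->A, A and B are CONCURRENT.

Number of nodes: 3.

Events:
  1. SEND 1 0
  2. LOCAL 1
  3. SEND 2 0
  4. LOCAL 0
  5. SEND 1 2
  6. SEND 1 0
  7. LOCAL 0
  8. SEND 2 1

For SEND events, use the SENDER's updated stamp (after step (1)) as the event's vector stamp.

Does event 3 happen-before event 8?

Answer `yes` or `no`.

Initial: VV[0]=[0, 0, 0]
Initial: VV[1]=[0, 0, 0]
Initial: VV[2]=[0, 0, 0]
Event 1: SEND 1->0: VV[1][1]++ -> VV[1]=[0, 1, 0], msg_vec=[0, 1, 0]; VV[0]=max(VV[0],msg_vec) then VV[0][0]++ -> VV[0]=[1, 1, 0]
Event 2: LOCAL 1: VV[1][1]++ -> VV[1]=[0, 2, 0]
Event 3: SEND 2->0: VV[2][2]++ -> VV[2]=[0, 0, 1], msg_vec=[0, 0, 1]; VV[0]=max(VV[0],msg_vec) then VV[0][0]++ -> VV[0]=[2, 1, 1]
Event 4: LOCAL 0: VV[0][0]++ -> VV[0]=[3, 1, 1]
Event 5: SEND 1->2: VV[1][1]++ -> VV[1]=[0, 3, 0], msg_vec=[0, 3, 0]; VV[2]=max(VV[2],msg_vec) then VV[2][2]++ -> VV[2]=[0, 3, 2]
Event 6: SEND 1->0: VV[1][1]++ -> VV[1]=[0, 4, 0], msg_vec=[0, 4, 0]; VV[0]=max(VV[0],msg_vec) then VV[0][0]++ -> VV[0]=[4, 4, 1]
Event 7: LOCAL 0: VV[0][0]++ -> VV[0]=[5, 4, 1]
Event 8: SEND 2->1: VV[2][2]++ -> VV[2]=[0, 3, 3], msg_vec=[0, 3, 3]; VV[1]=max(VV[1],msg_vec) then VV[1][1]++ -> VV[1]=[0, 5, 3]
Event 3 stamp: [0, 0, 1]
Event 8 stamp: [0, 3, 3]
[0, 0, 1] <= [0, 3, 3]? True. Equal? False. Happens-before: True

Answer: yes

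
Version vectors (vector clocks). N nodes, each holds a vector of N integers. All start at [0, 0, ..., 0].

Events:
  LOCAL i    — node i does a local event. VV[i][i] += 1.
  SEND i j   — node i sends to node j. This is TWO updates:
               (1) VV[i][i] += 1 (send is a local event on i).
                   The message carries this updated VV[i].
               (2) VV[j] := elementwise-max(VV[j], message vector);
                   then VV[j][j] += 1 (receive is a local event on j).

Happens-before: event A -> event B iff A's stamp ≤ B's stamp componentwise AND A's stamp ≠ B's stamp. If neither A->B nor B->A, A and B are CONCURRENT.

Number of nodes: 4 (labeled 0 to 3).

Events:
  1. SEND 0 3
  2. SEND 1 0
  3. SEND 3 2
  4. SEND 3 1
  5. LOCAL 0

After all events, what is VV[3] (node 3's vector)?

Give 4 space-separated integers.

Answer: 1 0 0 3

Derivation:
Initial: VV[0]=[0, 0, 0, 0]
Initial: VV[1]=[0, 0, 0, 0]
Initial: VV[2]=[0, 0, 0, 0]
Initial: VV[3]=[0, 0, 0, 0]
Event 1: SEND 0->3: VV[0][0]++ -> VV[0]=[1, 0, 0, 0], msg_vec=[1, 0, 0, 0]; VV[3]=max(VV[3],msg_vec) then VV[3][3]++ -> VV[3]=[1, 0, 0, 1]
Event 2: SEND 1->0: VV[1][1]++ -> VV[1]=[0, 1, 0, 0], msg_vec=[0, 1, 0, 0]; VV[0]=max(VV[0],msg_vec) then VV[0][0]++ -> VV[0]=[2, 1, 0, 0]
Event 3: SEND 3->2: VV[3][3]++ -> VV[3]=[1, 0, 0, 2], msg_vec=[1, 0, 0, 2]; VV[2]=max(VV[2],msg_vec) then VV[2][2]++ -> VV[2]=[1, 0, 1, 2]
Event 4: SEND 3->1: VV[3][3]++ -> VV[3]=[1, 0, 0, 3], msg_vec=[1, 0, 0, 3]; VV[1]=max(VV[1],msg_vec) then VV[1][1]++ -> VV[1]=[1, 2, 0, 3]
Event 5: LOCAL 0: VV[0][0]++ -> VV[0]=[3, 1, 0, 0]
Final vectors: VV[0]=[3, 1, 0, 0]; VV[1]=[1, 2, 0, 3]; VV[2]=[1, 0, 1, 2]; VV[3]=[1, 0, 0, 3]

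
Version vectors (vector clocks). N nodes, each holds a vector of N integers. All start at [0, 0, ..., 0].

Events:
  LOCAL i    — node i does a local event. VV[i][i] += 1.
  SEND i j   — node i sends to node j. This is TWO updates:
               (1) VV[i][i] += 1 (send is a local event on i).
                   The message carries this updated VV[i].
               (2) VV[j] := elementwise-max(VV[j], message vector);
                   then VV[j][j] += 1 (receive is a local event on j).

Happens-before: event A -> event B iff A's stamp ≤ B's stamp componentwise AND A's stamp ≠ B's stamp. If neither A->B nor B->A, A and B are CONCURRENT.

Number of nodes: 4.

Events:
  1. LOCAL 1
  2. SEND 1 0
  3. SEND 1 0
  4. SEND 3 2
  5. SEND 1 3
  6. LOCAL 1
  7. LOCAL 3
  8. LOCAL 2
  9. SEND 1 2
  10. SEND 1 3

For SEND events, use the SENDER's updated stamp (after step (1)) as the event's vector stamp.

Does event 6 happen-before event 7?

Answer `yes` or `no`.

Initial: VV[0]=[0, 0, 0, 0]
Initial: VV[1]=[0, 0, 0, 0]
Initial: VV[2]=[0, 0, 0, 0]
Initial: VV[3]=[0, 0, 0, 0]
Event 1: LOCAL 1: VV[1][1]++ -> VV[1]=[0, 1, 0, 0]
Event 2: SEND 1->0: VV[1][1]++ -> VV[1]=[0, 2, 0, 0], msg_vec=[0, 2, 0, 0]; VV[0]=max(VV[0],msg_vec) then VV[0][0]++ -> VV[0]=[1, 2, 0, 0]
Event 3: SEND 1->0: VV[1][1]++ -> VV[1]=[0, 3, 0, 0], msg_vec=[0, 3, 0, 0]; VV[0]=max(VV[0],msg_vec) then VV[0][0]++ -> VV[0]=[2, 3, 0, 0]
Event 4: SEND 3->2: VV[3][3]++ -> VV[3]=[0, 0, 0, 1], msg_vec=[0, 0, 0, 1]; VV[2]=max(VV[2],msg_vec) then VV[2][2]++ -> VV[2]=[0, 0, 1, 1]
Event 5: SEND 1->3: VV[1][1]++ -> VV[1]=[0, 4, 0, 0], msg_vec=[0, 4, 0, 0]; VV[3]=max(VV[3],msg_vec) then VV[3][3]++ -> VV[3]=[0, 4, 0, 2]
Event 6: LOCAL 1: VV[1][1]++ -> VV[1]=[0, 5, 0, 0]
Event 7: LOCAL 3: VV[3][3]++ -> VV[3]=[0, 4, 0, 3]
Event 8: LOCAL 2: VV[2][2]++ -> VV[2]=[0, 0, 2, 1]
Event 9: SEND 1->2: VV[1][1]++ -> VV[1]=[0, 6, 0, 0], msg_vec=[0, 6, 0, 0]; VV[2]=max(VV[2],msg_vec) then VV[2][2]++ -> VV[2]=[0, 6, 3, 1]
Event 10: SEND 1->3: VV[1][1]++ -> VV[1]=[0, 7, 0, 0], msg_vec=[0, 7, 0, 0]; VV[3]=max(VV[3],msg_vec) then VV[3][3]++ -> VV[3]=[0, 7, 0, 4]
Event 6 stamp: [0, 5, 0, 0]
Event 7 stamp: [0, 4, 0, 3]
[0, 5, 0, 0] <= [0, 4, 0, 3]? False. Equal? False. Happens-before: False

Answer: no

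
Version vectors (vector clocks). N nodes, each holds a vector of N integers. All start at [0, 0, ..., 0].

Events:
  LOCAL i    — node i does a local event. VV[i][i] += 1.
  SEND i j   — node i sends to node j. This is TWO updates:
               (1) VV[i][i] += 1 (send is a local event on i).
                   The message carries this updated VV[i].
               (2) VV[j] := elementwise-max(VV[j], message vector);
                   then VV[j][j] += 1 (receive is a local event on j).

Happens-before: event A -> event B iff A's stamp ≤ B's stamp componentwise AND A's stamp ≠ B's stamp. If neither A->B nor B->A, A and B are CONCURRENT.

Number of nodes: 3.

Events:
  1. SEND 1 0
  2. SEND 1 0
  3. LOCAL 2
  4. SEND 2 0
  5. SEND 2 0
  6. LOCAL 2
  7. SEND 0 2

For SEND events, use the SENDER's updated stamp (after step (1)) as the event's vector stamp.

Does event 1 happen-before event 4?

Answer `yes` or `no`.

Answer: no

Derivation:
Initial: VV[0]=[0, 0, 0]
Initial: VV[1]=[0, 0, 0]
Initial: VV[2]=[0, 0, 0]
Event 1: SEND 1->0: VV[1][1]++ -> VV[1]=[0, 1, 0], msg_vec=[0, 1, 0]; VV[0]=max(VV[0],msg_vec) then VV[0][0]++ -> VV[0]=[1, 1, 0]
Event 2: SEND 1->0: VV[1][1]++ -> VV[1]=[0, 2, 0], msg_vec=[0, 2, 0]; VV[0]=max(VV[0],msg_vec) then VV[0][0]++ -> VV[0]=[2, 2, 0]
Event 3: LOCAL 2: VV[2][2]++ -> VV[2]=[0, 0, 1]
Event 4: SEND 2->0: VV[2][2]++ -> VV[2]=[0, 0, 2], msg_vec=[0, 0, 2]; VV[0]=max(VV[0],msg_vec) then VV[0][0]++ -> VV[0]=[3, 2, 2]
Event 5: SEND 2->0: VV[2][2]++ -> VV[2]=[0, 0, 3], msg_vec=[0, 0, 3]; VV[0]=max(VV[0],msg_vec) then VV[0][0]++ -> VV[0]=[4, 2, 3]
Event 6: LOCAL 2: VV[2][2]++ -> VV[2]=[0, 0, 4]
Event 7: SEND 0->2: VV[0][0]++ -> VV[0]=[5, 2, 3], msg_vec=[5, 2, 3]; VV[2]=max(VV[2],msg_vec) then VV[2][2]++ -> VV[2]=[5, 2, 5]
Event 1 stamp: [0, 1, 0]
Event 4 stamp: [0, 0, 2]
[0, 1, 0] <= [0, 0, 2]? False. Equal? False. Happens-before: False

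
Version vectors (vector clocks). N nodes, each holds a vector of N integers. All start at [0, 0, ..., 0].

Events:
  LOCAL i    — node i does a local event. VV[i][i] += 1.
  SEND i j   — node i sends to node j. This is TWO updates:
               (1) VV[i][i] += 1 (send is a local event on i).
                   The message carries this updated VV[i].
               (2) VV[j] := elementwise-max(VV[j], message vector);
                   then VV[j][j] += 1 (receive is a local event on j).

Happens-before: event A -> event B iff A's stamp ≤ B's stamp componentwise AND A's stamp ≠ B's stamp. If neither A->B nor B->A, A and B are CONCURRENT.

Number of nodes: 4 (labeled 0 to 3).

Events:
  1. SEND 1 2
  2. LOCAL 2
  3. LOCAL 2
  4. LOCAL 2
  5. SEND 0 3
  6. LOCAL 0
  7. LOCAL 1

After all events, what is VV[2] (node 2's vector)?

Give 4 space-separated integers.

Answer: 0 1 4 0

Derivation:
Initial: VV[0]=[0, 0, 0, 0]
Initial: VV[1]=[0, 0, 0, 0]
Initial: VV[2]=[0, 0, 0, 0]
Initial: VV[3]=[0, 0, 0, 0]
Event 1: SEND 1->2: VV[1][1]++ -> VV[1]=[0, 1, 0, 0], msg_vec=[0, 1, 0, 0]; VV[2]=max(VV[2],msg_vec) then VV[2][2]++ -> VV[2]=[0, 1, 1, 0]
Event 2: LOCAL 2: VV[2][2]++ -> VV[2]=[0, 1, 2, 0]
Event 3: LOCAL 2: VV[2][2]++ -> VV[2]=[0, 1, 3, 0]
Event 4: LOCAL 2: VV[2][2]++ -> VV[2]=[0, 1, 4, 0]
Event 5: SEND 0->3: VV[0][0]++ -> VV[0]=[1, 0, 0, 0], msg_vec=[1, 0, 0, 0]; VV[3]=max(VV[3],msg_vec) then VV[3][3]++ -> VV[3]=[1, 0, 0, 1]
Event 6: LOCAL 0: VV[0][0]++ -> VV[0]=[2, 0, 0, 0]
Event 7: LOCAL 1: VV[1][1]++ -> VV[1]=[0, 2, 0, 0]
Final vectors: VV[0]=[2, 0, 0, 0]; VV[1]=[0, 2, 0, 0]; VV[2]=[0, 1, 4, 0]; VV[3]=[1, 0, 0, 1]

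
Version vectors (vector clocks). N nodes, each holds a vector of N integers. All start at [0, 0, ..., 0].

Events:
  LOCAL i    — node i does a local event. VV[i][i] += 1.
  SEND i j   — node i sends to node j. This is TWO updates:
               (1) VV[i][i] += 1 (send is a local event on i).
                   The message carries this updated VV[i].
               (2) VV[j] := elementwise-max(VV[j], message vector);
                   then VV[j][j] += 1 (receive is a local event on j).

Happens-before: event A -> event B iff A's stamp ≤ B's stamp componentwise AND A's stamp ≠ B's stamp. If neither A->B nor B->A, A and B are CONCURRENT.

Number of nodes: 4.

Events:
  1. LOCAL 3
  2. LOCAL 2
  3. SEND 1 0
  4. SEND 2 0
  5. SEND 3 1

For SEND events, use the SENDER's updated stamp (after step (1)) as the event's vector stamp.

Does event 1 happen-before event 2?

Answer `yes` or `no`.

Answer: no

Derivation:
Initial: VV[0]=[0, 0, 0, 0]
Initial: VV[1]=[0, 0, 0, 0]
Initial: VV[2]=[0, 0, 0, 0]
Initial: VV[3]=[0, 0, 0, 0]
Event 1: LOCAL 3: VV[3][3]++ -> VV[3]=[0, 0, 0, 1]
Event 2: LOCAL 2: VV[2][2]++ -> VV[2]=[0, 0, 1, 0]
Event 3: SEND 1->0: VV[1][1]++ -> VV[1]=[0, 1, 0, 0], msg_vec=[0, 1, 0, 0]; VV[0]=max(VV[0],msg_vec) then VV[0][0]++ -> VV[0]=[1, 1, 0, 0]
Event 4: SEND 2->0: VV[2][2]++ -> VV[2]=[0, 0, 2, 0], msg_vec=[0, 0, 2, 0]; VV[0]=max(VV[0],msg_vec) then VV[0][0]++ -> VV[0]=[2, 1, 2, 0]
Event 5: SEND 3->1: VV[3][3]++ -> VV[3]=[0, 0, 0, 2], msg_vec=[0, 0, 0, 2]; VV[1]=max(VV[1],msg_vec) then VV[1][1]++ -> VV[1]=[0, 2, 0, 2]
Event 1 stamp: [0, 0, 0, 1]
Event 2 stamp: [0, 0, 1, 0]
[0, 0, 0, 1] <= [0, 0, 1, 0]? False. Equal? False. Happens-before: False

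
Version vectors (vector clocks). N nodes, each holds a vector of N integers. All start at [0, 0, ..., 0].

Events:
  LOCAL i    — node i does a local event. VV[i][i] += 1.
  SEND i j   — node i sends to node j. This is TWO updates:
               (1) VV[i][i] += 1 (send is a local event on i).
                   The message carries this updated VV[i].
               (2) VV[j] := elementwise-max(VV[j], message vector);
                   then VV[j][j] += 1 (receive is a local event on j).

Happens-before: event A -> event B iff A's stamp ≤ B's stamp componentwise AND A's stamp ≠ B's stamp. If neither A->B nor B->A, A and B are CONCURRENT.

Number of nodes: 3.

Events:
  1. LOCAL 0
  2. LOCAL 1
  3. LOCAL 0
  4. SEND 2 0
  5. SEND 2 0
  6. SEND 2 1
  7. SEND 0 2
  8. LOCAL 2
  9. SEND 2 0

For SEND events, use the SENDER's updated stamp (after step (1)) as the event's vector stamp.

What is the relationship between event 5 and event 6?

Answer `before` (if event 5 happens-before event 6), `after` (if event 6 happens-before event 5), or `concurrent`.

Answer: before

Derivation:
Initial: VV[0]=[0, 0, 0]
Initial: VV[1]=[0, 0, 0]
Initial: VV[2]=[0, 0, 0]
Event 1: LOCAL 0: VV[0][0]++ -> VV[0]=[1, 0, 0]
Event 2: LOCAL 1: VV[1][1]++ -> VV[1]=[0, 1, 0]
Event 3: LOCAL 0: VV[0][0]++ -> VV[0]=[2, 0, 0]
Event 4: SEND 2->0: VV[2][2]++ -> VV[2]=[0, 0, 1], msg_vec=[0, 0, 1]; VV[0]=max(VV[0],msg_vec) then VV[0][0]++ -> VV[0]=[3, 0, 1]
Event 5: SEND 2->0: VV[2][2]++ -> VV[2]=[0, 0, 2], msg_vec=[0, 0, 2]; VV[0]=max(VV[0],msg_vec) then VV[0][0]++ -> VV[0]=[4, 0, 2]
Event 6: SEND 2->1: VV[2][2]++ -> VV[2]=[0, 0, 3], msg_vec=[0, 0, 3]; VV[1]=max(VV[1],msg_vec) then VV[1][1]++ -> VV[1]=[0, 2, 3]
Event 7: SEND 0->2: VV[0][0]++ -> VV[0]=[5, 0, 2], msg_vec=[5, 0, 2]; VV[2]=max(VV[2],msg_vec) then VV[2][2]++ -> VV[2]=[5, 0, 4]
Event 8: LOCAL 2: VV[2][2]++ -> VV[2]=[5, 0, 5]
Event 9: SEND 2->0: VV[2][2]++ -> VV[2]=[5, 0, 6], msg_vec=[5, 0, 6]; VV[0]=max(VV[0],msg_vec) then VV[0][0]++ -> VV[0]=[6, 0, 6]
Event 5 stamp: [0, 0, 2]
Event 6 stamp: [0, 0, 3]
[0, 0, 2] <= [0, 0, 3]? True
[0, 0, 3] <= [0, 0, 2]? False
Relation: before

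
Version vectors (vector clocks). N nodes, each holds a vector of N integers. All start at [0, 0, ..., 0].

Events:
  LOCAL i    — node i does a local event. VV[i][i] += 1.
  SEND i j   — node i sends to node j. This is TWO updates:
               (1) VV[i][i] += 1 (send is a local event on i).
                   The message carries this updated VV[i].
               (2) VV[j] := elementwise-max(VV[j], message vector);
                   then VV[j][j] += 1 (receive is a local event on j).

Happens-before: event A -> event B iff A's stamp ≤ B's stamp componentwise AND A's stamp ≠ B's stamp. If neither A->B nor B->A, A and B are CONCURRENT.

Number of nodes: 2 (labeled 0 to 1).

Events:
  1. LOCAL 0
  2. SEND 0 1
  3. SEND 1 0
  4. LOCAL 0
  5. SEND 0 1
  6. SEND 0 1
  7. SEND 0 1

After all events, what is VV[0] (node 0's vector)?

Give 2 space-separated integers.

Answer: 7 2

Derivation:
Initial: VV[0]=[0, 0]
Initial: VV[1]=[0, 0]
Event 1: LOCAL 0: VV[0][0]++ -> VV[0]=[1, 0]
Event 2: SEND 0->1: VV[0][0]++ -> VV[0]=[2, 0], msg_vec=[2, 0]; VV[1]=max(VV[1],msg_vec) then VV[1][1]++ -> VV[1]=[2, 1]
Event 3: SEND 1->0: VV[1][1]++ -> VV[1]=[2, 2], msg_vec=[2, 2]; VV[0]=max(VV[0],msg_vec) then VV[0][0]++ -> VV[0]=[3, 2]
Event 4: LOCAL 0: VV[0][0]++ -> VV[0]=[4, 2]
Event 5: SEND 0->1: VV[0][0]++ -> VV[0]=[5, 2], msg_vec=[5, 2]; VV[1]=max(VV[1],msg_vec) then VV[1][1]++ -> VV[1]=[5, 3]
Event 6: SEND 0->1: VV[0][0]++ -> VV[0]=[6, 2], msg_vec=[6, 2]; VV[1]=max(VV[1],msg_vec) then VV[1][1]++ -> VV[1]=[6, 4]
Event 7: SEND 0->1: VV[0][0]++ -> VV[0]=[7, 2], msg_vec=[7, 2]; VV[1]=max(VV[1],msg_vec) then VV[1][1]++ -> VV[1]=[7, 5]
Final vectors: VV[0]=[7, 2]; VV[1]=[7, 5]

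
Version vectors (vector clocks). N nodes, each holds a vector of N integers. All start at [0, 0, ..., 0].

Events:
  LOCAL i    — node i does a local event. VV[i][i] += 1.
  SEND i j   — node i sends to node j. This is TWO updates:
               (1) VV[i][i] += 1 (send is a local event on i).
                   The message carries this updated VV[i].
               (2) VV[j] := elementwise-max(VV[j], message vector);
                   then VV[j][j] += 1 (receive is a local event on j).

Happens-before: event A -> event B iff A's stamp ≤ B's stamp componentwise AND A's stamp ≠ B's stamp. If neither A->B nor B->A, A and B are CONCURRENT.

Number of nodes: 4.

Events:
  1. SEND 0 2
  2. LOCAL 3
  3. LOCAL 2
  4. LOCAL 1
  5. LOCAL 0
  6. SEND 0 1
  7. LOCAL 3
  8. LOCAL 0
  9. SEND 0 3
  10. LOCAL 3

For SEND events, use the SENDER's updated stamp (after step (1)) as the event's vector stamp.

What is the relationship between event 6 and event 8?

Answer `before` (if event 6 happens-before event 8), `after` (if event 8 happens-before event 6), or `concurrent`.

Answer: before

Derivation:
Initial: VV[0]=[0, 0, 0, 0]
Initial: VV[1]=[0, 0, 0, 0]
Initial: VV[2]=[0, 0, 0, 0]
Initial: VV[3]=[0, 0, 0, 0]
Event 1: SEND 0->2: VV[0][0]++ -> VV[0]=[1, 0, 0, 0], msg_vec=[1, 0, 0, 0]; VV[2]=max(VV[2],msg_vec) then VV[2][2]++ -> VV[2]=[1, 0, 1, 0]
Event 2: LOCAL 3: VV[3][3]++ -> VV[3]=[0, 0, 0, 1]
Event 3: LOCAL 2: VV[2][2]++ -> VV[2]=[1, 0, 2, 0]
Event 4: LOCAL 1: VV[1][1]++ -> VV[1]=[0, 1, 0, 0]
Event 5: LOCAL 0: VV[0][0]++ -> VV[0]=[2, 0, 0, 0]
Event 6: SEND 0->1: VV[0][0]++ -> VV[0]=[3, 0, 0, 0], msg_vec=[3, 0, 0, 0]; VV[1]=max(VV[1],msg_vec) then VV[1][1]++ -> VV[1]=[3, 2, 0, 0]
Event 7: LOCAL 3: VV[3][3]++ -> VV[3]=[0, 0, 0, 2]
Event 8: LOCAL 0: VV[0][0]++ -> VV[0]=[4, 0, 0, 0]
Event 9: SEND 0->3: VV[0][0]++ -> VV[0]=[5, 0, 0, 0], msg_vec=[5, 0, 0, 0]; VV[3]=max(VV[3],msg_vec) then VV[3][3]++ -> VV[3]=[5, 0, 0, 3]
Event 10: LOCAL 3: VV[3][3]++ -> VV[3]=[5, 0, 0, 4]
Event 6 stamp: [3, 0, 0, 0]
Event 8 stamp: [4, 0, 0, 0]
[3, 0, 0, 0] <= [4, 0, 0, 0]? True
[4, 0, 0, 0] <= [3, 0, 0, 0]? False
Relation: before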